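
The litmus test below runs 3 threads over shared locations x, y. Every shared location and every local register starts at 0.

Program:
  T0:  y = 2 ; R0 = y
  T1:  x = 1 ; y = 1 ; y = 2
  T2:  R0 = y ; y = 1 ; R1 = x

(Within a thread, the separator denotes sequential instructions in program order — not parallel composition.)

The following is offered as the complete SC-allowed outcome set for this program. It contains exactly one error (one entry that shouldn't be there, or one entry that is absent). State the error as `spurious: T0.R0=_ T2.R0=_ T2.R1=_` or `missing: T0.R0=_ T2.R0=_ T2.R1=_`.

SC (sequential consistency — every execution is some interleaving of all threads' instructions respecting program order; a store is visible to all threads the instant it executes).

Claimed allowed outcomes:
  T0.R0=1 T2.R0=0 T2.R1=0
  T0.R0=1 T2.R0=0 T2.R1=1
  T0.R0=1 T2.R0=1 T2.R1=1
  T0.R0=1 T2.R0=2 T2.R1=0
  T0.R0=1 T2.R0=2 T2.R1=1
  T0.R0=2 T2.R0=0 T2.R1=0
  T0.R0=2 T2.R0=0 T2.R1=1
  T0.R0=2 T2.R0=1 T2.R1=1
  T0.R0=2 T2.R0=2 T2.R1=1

outcome vector order: (T0.R0,T2.R0,T2.R1)
under SC → (1,0,0) (1,0,1) (1,1,1) (1,2,0) (1,2,1) (2,0,0) (2,0,1) (2,1,1) (2,2,0) (2,2,1)
SC∖claimed = {(2,2,0)}

missing: T0.R0=2 T2.R0=2 T2.R1=0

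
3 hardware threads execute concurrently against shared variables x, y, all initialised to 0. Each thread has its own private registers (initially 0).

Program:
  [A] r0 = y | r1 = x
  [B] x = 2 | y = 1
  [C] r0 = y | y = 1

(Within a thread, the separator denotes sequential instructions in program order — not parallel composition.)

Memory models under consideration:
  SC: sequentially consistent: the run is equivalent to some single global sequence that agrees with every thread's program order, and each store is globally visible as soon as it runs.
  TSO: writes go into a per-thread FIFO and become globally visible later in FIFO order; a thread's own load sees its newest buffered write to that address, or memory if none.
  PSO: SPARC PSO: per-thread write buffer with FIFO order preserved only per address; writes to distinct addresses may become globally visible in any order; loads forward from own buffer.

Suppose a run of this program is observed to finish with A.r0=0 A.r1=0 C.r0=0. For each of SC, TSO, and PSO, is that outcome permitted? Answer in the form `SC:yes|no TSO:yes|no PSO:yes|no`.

SC:yes TSO:yes PSO:yes

outcome vector order: (A.r0,A.r1,C.r0)
SC: 7 outcomes — {000 001 020 021 100 120 121}
TSO: 7 outcomes — {000 001 020 021 100 120 121}
PSO: 8 outcomes — {000 001 020 021 100 101 120 121}
target 000 ∈ {SC,TSO,PSO}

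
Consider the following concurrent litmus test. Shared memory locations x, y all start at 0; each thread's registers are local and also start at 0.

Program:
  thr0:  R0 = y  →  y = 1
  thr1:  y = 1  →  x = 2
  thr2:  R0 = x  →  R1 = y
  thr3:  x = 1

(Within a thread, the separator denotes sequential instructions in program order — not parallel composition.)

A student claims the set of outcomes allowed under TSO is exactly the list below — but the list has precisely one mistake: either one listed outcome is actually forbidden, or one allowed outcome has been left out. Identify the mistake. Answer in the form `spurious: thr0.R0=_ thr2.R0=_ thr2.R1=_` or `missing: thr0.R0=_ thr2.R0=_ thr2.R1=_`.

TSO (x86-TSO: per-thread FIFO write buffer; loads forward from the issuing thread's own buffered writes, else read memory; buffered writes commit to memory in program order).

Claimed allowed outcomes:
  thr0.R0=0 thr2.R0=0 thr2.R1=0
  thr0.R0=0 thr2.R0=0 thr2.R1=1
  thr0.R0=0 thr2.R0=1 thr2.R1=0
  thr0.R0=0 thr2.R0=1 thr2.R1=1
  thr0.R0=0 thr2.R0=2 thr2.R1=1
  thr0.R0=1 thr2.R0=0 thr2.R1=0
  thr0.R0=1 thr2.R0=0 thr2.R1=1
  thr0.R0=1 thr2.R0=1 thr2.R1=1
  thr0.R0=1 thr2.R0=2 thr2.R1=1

outcome vector order: (thr0.R0,thr2.R0,thr2.R1)
TSO (10): <0 0 0>; <0 0 1>; <0 1 0>; <0 1 1>; <0 2 1>; <1 0 0>; <1 0 1>; <1 1 0>; <1 1 1>; <1 2 1>
TSO∖claimed = {<1 1 0>}

missing: thr0.R0=1 thr2.R0=1 thr2.R1=0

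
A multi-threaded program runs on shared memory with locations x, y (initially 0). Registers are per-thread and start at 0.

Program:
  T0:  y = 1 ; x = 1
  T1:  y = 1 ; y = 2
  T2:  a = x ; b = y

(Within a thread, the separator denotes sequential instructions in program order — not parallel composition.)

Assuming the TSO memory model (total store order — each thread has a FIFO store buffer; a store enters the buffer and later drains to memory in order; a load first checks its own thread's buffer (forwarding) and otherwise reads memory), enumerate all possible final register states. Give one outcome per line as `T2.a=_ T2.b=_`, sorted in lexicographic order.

outcome vector order: (T2.a,T2.b)
|TSO outcomes| = 5

T2.a=0 T2.b=0
T2.a=0 T2.b=1
T2.a=0 T2.b=2
T2.a=1 T2.b=1
T2.a=1 T2.b=2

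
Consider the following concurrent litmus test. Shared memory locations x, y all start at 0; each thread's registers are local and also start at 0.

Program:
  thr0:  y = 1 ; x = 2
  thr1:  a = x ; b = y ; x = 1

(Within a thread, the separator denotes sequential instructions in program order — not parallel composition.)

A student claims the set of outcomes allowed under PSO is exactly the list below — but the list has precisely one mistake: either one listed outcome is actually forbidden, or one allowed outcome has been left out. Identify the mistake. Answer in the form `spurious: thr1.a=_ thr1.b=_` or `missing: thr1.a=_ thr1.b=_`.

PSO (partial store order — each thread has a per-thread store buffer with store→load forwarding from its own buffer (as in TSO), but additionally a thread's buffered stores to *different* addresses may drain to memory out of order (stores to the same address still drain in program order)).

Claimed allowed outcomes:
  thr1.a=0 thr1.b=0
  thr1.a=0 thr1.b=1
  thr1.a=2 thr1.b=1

missing: thr1.a=2 thr1.b=0

outcome vector order: (thr1.a,thr1.b)
[PSO] allowed = {<0 0>, <0 1>, <2 0>, <2 1>}
PSO∖claimed = {<2 0>}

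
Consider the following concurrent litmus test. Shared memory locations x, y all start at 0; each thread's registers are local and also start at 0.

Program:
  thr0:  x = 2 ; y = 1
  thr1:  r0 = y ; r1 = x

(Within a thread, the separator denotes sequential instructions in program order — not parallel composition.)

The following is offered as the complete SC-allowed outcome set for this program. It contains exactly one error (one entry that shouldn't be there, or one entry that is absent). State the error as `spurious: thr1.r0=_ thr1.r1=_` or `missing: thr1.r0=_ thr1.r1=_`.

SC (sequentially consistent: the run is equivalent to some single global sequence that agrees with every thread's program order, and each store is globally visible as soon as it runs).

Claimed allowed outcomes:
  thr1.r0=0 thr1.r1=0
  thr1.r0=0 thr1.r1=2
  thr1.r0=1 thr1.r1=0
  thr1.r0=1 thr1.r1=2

spurious: thr1.r0=1 thr1.r1=0

outcome vector order: (thr1.r0,thr1.r1)
[SC] allowed = {(0,0); (0,2); (1,2)}
claimed∖SC = {(1,0)}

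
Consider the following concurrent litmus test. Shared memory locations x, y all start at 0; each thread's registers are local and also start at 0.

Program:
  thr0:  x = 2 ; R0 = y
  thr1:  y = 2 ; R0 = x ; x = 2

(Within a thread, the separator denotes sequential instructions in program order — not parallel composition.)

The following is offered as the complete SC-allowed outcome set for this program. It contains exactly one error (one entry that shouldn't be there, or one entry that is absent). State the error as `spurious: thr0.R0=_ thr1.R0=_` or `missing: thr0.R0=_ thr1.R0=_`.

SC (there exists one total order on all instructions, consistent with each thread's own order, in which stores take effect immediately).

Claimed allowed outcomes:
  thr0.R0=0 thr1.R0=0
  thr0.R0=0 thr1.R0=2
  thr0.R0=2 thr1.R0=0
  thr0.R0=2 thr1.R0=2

spurious: thr0.R0=0 thr1.R0=0

outcome vector order: (thr0.R0,thr1.R0)
SC: 3 outcomes — {(0,2); (2,0); (2,2)}
claimed∖SC = {(0,0)}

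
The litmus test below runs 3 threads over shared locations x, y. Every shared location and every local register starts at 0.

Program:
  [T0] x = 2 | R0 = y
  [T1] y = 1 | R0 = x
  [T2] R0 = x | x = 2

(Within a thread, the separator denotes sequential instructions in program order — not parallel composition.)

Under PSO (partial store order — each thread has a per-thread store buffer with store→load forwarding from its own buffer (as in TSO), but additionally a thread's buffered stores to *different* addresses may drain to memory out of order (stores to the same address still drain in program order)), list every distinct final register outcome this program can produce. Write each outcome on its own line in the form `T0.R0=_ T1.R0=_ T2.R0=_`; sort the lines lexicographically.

T0.R0=0 T1.R0=0 T2.R0=0
T0.R0=0 T1.R0=0 T2.R0=2
T0.R0=0 T1.R0=2 T2.R0=0
T0.R0=0 T1.R0=2 T2.R0=2
T0.R0=1 T1.R0=0 T2.R0=0
T0.R0=1 T1.R0=0 T2.R0=2
T0.R0=1 T1.R0=2 T2.R0=0
T0.R0=1 T1.R0=2 T2.R0=2

outcome vector order: (T0.R0,T1.R0,T2.R0)
|PSO outcomes| = 8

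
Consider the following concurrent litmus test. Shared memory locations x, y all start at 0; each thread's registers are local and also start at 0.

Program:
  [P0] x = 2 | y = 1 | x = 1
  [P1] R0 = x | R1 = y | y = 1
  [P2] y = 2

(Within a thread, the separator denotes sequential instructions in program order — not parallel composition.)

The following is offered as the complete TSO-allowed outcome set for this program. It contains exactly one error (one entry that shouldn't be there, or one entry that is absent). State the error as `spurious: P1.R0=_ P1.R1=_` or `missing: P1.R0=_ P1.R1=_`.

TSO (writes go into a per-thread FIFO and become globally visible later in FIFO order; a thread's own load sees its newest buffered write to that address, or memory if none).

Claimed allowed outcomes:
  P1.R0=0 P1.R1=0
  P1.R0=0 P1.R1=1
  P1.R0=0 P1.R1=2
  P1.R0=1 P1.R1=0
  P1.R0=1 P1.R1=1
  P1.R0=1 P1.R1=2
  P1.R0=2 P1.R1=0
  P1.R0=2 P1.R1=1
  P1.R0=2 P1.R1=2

spurious: P1.R0=1 P1.R1=0

outcome vector order: (P1.R0,P1.R1)
under TSO → 0/0, 0/1, 0/2, 1/1, 1/2, 2/0, 2/1, 2/2
claimed∖TSO = {1/0}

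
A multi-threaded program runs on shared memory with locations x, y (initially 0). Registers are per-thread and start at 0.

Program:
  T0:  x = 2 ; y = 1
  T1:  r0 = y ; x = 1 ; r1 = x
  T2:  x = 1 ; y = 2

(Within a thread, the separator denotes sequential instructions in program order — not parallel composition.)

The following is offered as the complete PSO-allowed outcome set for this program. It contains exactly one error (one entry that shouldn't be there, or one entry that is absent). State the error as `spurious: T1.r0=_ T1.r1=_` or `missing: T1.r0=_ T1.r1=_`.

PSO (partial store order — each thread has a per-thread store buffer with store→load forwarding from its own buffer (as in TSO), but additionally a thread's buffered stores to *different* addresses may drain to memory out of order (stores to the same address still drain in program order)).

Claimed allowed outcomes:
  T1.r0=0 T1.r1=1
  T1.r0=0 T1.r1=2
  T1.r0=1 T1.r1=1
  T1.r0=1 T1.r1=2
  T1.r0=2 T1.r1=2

outcome vector order: (T1.r0,T1.r1)
under PSO → (0,1); (0,2); (1,1); (1,2); (2,1); (2,2)
PSO∖claimed = {(2,1)}

missing: T1.r0=2 T1.r1=1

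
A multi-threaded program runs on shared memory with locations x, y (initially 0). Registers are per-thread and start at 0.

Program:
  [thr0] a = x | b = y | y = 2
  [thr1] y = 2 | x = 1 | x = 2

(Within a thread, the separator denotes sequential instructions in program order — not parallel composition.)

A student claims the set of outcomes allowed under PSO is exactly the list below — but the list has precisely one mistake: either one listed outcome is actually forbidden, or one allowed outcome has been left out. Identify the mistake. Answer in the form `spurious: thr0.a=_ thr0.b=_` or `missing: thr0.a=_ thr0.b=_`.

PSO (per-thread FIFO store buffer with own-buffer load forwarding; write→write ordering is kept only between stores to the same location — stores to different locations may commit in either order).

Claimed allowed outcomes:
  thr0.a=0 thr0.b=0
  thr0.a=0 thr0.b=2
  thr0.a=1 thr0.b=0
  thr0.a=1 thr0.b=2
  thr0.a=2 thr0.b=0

missing: thr0.a=2 thr0.b=2

outcome vector order: (thr0.a,thr0.b)
PSO: 6 outcomes — {00; 02; 10; 12; 20; 22}
PSO∖claimed = {22}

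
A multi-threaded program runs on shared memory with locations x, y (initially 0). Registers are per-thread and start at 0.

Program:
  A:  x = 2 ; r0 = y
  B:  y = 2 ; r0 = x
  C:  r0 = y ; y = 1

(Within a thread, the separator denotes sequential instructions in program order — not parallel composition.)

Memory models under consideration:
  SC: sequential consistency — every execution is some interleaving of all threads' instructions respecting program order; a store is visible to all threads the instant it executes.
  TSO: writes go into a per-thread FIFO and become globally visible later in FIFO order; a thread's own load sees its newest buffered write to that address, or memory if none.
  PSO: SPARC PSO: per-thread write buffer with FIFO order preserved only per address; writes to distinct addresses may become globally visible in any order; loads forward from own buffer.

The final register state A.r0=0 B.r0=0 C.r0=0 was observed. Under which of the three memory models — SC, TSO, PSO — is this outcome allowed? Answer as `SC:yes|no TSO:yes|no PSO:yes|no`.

SC:no TSO:yes PSO:yes

outcome vector order: (A.r0,B.r0,C.r0)
under SC → 0/2/0; 0/2/2; 1/0/0; 1/0/2; 1/2/0; 1/2/2; 2/0/0; 2/0/2; 2/2/0; 2/2/2
under TSO → 0/0/0; 0/0/2; 0/2/0; 0/2/2; 1/0/0; 1/0/2; 1/2/0; 1/2/2; 2/0/0; 2/0/2; 2/2/0; 2/2/2
under PSO → 0/0/0; 0/0/2; 0/2/0; 0/2/2; 1/0/0; 1/0/2; 1/2/0; 1/2/2; 2/0/0; 2/0/2; 2/2/0; 2/2/2
target 0/0/0 ∈ {TSO,PSO}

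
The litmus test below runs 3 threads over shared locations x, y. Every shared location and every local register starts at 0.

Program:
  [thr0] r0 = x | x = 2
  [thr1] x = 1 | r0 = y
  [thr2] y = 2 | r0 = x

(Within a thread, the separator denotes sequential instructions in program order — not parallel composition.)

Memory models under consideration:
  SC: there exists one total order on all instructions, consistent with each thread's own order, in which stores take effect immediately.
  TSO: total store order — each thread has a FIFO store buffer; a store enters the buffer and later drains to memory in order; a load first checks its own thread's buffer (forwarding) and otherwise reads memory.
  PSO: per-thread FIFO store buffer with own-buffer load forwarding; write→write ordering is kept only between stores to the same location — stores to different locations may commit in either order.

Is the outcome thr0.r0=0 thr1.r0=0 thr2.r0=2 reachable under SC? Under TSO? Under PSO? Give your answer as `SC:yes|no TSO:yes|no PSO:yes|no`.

outcome vector order: (thr0.r0,thr1.r0,thr2.r0)
[SC] allowed = {<0 0 1>, <0 0 2>, <0 2 0>, <0 2 1>, <0 2 2>, <1 0 1>, <1 0 2>, <1 2 0>, <1 2 1>, <1 2 2>}
[TSO] allowed = {<0 0 0>, <0 0 1>, <0 0 2>, <0 2 0>, <0 2 1>, <0 2 2>, <1 0 0>, <1 0 1>, <1 0 2>, <1 2 0>, <1 2 1>, <1 2 2>}
[PSO] allowed = {<0 0 0>, <0 0 1>, <0 0 2>, <0 2 0>, <0 2 1>, <0 2 2>, <1 0 0>, <1 0 1>, <1 0 2>, <1 2 0>, <1 2 1>, <1 2 2>}
target <0 0 2> ∈ {SC,TSO,PSO}

SC:yes TSO:yes PSO:yes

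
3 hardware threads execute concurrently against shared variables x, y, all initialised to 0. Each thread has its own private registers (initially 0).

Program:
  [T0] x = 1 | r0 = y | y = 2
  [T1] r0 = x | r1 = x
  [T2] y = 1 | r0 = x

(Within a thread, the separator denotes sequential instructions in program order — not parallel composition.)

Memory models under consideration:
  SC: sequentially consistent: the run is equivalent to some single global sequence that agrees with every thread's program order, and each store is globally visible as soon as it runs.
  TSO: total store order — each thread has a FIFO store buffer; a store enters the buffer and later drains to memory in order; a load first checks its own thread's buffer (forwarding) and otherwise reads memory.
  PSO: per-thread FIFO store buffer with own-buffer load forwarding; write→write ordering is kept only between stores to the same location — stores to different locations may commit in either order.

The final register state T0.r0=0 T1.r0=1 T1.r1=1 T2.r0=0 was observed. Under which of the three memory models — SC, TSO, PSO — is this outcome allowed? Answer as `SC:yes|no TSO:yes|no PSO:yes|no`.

SC:no TSO:yes PSO:yes

outcome vector order: (T0.r0,T1.r0,T1.r1,T2.r0)
SC: 9 outcomes — {<0 0 0 1> <0 0 1 1> <0 1 1 1> <1 0 0 0> <1 0 0 1> <1 0 1 0> <1 0 1 1> <1 1 1 0> <1 1 1 1>}
TSO: 12 outcomes — {<0 0 0 0> <0 0 0 1> <0 0 1 0> <0 0 1 1> <0 1 1 0> <0 1 1 1> <1 0 0 0> <1 0 0 1> <1 0 1 0> <1 0 1 1> <1 1 1 0> <1 1 1 1>}
PSO: 12 outcomes — {<0 0 0 0> <0 0 0 1> <0 0 1 0> <0 0 1 1> <0 1 1 0> <0 1 1 1> <1 0 0 0> <1 0 0 1> <1 0 1 0> <1 0 1 1> <1 1 1 0> <1 1 1 1>}
target <0 1 1 0> ∈ {TSO,PSO}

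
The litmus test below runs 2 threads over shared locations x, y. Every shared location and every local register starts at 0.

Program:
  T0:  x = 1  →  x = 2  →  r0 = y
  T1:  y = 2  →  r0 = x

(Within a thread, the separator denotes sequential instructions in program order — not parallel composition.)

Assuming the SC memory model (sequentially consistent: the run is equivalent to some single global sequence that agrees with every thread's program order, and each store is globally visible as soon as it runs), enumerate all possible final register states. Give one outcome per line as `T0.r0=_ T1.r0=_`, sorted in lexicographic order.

T0.r0=0 T1.r0=2
T0.r0=2 T1.r0=0
T0.r0=2 T1.r0=1
T0.r0=2 T1.r0=2

outcome vector order: (T0.r0,T1.r0)
|SC outcomes| = 4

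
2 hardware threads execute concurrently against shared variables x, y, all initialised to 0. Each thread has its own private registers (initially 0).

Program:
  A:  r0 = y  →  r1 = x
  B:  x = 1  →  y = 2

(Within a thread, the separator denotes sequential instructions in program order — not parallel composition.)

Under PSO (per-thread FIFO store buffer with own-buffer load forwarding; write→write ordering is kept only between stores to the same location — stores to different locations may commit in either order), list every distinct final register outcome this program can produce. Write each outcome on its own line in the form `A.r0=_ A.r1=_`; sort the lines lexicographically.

A.r0=0 A.r1=0
A.r0=0 A.r1=1
A.r0=2 A.r1=0
A.r0=2 A.r1=1

outcome vector order: (A.r0,A.r1)
|PSO outcomes| = 4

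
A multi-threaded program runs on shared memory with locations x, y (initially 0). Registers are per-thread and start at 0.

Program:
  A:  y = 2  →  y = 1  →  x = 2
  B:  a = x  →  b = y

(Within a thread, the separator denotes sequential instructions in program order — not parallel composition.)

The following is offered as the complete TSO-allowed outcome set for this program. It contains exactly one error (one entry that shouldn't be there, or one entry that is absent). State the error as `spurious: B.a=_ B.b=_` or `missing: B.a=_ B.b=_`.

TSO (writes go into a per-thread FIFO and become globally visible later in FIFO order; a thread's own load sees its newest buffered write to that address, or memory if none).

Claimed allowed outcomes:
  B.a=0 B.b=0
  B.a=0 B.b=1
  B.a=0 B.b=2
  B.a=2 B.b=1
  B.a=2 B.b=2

spurious: B.a=2 B.b=2

outcome vector order: (B.a,B.b)
under TSO → (0,0); (0,1); (0,2); (2,1)
claimed∖TSO = {(2,2)}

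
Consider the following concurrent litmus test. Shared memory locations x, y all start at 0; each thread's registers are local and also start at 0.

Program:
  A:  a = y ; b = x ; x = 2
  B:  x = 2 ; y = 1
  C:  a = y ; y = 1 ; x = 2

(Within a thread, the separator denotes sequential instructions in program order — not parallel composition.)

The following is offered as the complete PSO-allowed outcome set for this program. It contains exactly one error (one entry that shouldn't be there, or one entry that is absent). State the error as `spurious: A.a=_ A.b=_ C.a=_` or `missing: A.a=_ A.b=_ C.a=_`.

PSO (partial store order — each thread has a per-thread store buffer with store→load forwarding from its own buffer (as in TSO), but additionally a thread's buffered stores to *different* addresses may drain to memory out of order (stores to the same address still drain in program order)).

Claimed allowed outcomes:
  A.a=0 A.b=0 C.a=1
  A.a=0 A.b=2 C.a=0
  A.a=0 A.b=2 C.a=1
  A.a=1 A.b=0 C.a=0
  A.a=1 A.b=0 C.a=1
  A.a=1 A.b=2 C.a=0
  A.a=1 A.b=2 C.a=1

missing: A.a=0 A.b=0 C.a=0

outcome vector order: (A.a,A.b,C.a)
PSO: 8 outcomes — {0/0/0, 0/0/1, 0/2/0, 0/2/1, 1/0/0, 1/0/1, 1/2/0, 1/2/1}
PSO∖claimed = {0/0/0}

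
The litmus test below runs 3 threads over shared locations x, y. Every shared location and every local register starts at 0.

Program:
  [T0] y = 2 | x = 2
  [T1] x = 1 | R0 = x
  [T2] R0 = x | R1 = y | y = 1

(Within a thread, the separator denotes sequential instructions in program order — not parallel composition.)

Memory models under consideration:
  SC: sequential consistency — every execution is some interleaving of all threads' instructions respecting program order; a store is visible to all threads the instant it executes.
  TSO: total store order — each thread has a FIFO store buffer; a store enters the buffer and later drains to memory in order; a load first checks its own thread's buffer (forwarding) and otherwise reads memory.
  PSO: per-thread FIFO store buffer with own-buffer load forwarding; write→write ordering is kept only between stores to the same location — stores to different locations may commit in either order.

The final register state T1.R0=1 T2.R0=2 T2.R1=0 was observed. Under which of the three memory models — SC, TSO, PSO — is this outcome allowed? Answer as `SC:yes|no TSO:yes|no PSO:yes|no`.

outcome vector order: (T1.R0,T2.R0,T2.R1)
SC: 10 outcomes — {100 102 110 112 122 200 202 210 212 222}
TSO: 10 outcomes — {100 102 110 112 122 200 202 210 212 222}
PSO: 12 outcomes — {100 102 110 112 120 122 200 202 210 212 220 222}
target 120 ∈ {PSO}

SC:no TSO:no PSO:yes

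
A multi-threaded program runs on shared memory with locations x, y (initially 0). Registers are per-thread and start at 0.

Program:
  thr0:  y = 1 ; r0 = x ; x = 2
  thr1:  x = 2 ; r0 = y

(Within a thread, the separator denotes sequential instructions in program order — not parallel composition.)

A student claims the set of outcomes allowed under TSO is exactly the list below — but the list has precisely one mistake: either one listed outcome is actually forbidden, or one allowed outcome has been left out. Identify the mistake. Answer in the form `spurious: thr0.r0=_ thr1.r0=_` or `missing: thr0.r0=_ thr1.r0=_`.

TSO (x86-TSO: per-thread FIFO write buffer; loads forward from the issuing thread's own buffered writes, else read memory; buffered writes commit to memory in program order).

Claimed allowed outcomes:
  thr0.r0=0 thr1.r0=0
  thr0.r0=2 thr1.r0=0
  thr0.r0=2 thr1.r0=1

missing: thr0.r0=0 thr1.r0=1

outcome vector order: (thr0.r0,thr1.r0)
TSO (4): 00 01 20 21
TSO∖claimed = {01}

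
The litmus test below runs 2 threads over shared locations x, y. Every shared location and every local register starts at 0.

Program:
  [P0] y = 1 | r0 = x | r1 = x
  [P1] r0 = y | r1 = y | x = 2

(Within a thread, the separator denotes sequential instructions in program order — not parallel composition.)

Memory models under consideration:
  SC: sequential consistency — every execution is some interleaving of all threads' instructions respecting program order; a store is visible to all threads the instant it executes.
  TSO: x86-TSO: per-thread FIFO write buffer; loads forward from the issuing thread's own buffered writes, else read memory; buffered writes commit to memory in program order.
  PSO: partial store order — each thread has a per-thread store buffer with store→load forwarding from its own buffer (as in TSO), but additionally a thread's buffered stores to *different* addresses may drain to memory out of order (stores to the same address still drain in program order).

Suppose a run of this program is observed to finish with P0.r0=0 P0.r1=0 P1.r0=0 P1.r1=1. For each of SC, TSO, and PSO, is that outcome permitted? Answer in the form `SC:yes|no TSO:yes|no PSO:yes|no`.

outcome vector order: (P0.r0,P0.r1,P1.r0,P1.r1)
under SC → (0,0,0,0), (0,0,0,1), (0,0,1,1), (0,2,0,0), (0,2,0,1), (0,2,1,1), (2,2,0,0), (2,2,0,1), (2,2,1,1)
under TSO → (0,0,0,0), (0,0,0,1), (0,0,1,1), (0,2,0,0), (0,2,0,1), (0,2,1,1), (2,2,0,0), (2,2,0,1), (2,2,1,1)
under PSO → (0,0,0,0), (0,0,0,1), (0,0,1,1), (0,2,0,0), (0,2,0,1), (0,2,1,1), (2,2,0,0), (2,2,0,1), (2,2,1,1)
target (0,0,0,1) ∈ {SC,TSO,PSO}

SC:yes TSO:yes PSO:yes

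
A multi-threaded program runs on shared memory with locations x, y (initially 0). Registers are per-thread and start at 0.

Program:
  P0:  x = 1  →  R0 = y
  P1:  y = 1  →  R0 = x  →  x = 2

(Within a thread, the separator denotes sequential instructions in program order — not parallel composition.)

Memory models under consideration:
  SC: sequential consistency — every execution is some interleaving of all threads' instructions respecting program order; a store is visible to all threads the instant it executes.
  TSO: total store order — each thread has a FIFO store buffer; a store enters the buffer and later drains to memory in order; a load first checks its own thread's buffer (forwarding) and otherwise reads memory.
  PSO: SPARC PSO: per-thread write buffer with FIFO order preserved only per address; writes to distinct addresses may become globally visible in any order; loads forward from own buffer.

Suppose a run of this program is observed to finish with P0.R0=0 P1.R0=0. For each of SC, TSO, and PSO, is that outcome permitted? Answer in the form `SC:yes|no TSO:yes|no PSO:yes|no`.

outcome vector order: (P0.R0,P1.R0)
SC (3): <0 1>; <1 0>; <1 1>
TSO (4): <0 0>; <0 1>; <1 0>; <1 1>
PSO (4): <0 0>; <0 1>; <1 0>; <1 1>
target <0 0> ∈ {TSO,PSO}

SC:no TSO:yes PSO:yes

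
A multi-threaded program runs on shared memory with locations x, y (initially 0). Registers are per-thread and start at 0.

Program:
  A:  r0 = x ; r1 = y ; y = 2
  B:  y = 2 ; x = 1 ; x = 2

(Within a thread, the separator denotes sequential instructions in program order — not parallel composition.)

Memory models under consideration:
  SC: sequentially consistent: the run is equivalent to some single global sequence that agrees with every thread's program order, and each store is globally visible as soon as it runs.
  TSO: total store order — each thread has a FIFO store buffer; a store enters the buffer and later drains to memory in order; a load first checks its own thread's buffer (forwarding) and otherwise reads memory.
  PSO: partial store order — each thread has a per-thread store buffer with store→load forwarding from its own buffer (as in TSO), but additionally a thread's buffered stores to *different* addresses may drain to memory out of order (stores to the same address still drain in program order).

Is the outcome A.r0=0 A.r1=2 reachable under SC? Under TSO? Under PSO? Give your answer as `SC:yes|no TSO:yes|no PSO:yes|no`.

SC:yes TSO:yes PSO:yes

outcome vector order: (A.r0,A.r1)
SC (4): (0,0), (0,2), (1,2), (2,2)
TSO (4): (0,0), (0,2), (1,2), (2,2)
PSO (6): (0,0), (0,2), (1,0), (1,2), (2,0), (2,2)
target (0,2) ∈ {SC,TSO,PSO}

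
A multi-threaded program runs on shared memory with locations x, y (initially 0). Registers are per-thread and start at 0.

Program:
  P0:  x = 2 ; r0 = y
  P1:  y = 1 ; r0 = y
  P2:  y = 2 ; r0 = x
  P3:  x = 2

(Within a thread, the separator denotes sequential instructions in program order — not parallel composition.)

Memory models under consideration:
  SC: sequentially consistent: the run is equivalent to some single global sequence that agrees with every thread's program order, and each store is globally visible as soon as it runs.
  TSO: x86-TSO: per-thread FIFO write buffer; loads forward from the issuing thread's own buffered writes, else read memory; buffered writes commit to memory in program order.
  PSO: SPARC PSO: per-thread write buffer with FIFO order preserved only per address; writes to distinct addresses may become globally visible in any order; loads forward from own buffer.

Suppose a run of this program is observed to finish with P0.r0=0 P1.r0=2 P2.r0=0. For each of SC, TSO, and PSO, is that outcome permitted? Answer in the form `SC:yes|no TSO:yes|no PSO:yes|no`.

outcome vector order: (P0.r0,P1.r0,P2.r0)
[SC] allowed = {012 022 110 112 122 210 212 220 222}
[TSO] allowed = {010 012 020 022 110 112 120 122 210 212 220 222}
[PSO] allowed = {010 012 020 022 110 112 120 122 210 212 220 222}
target 020 ∈ {TSO,PSO}

SC:no TSO:yes PSO:yes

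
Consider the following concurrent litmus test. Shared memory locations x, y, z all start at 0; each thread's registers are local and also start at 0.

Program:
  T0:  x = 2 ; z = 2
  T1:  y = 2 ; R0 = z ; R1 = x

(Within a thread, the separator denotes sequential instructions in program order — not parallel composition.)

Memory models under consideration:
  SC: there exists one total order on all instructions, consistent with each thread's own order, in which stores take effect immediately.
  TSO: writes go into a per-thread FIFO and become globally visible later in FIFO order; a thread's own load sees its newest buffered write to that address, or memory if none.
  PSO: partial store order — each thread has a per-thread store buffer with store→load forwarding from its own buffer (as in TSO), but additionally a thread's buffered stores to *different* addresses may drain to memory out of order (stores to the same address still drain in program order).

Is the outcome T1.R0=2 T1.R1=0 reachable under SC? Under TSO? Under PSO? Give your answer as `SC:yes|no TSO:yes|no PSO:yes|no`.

outcome vector order: (T1.R0,T1.R1)
SC: 3 outcomes — {00; 02; 22}
TSO: 3 outcomes — {00; 02; 22}
PSO: 4 outcomes — {00; 02; 20; 22}
target 20 ∈ {PSO}

SC:no TSO:no PSO:yes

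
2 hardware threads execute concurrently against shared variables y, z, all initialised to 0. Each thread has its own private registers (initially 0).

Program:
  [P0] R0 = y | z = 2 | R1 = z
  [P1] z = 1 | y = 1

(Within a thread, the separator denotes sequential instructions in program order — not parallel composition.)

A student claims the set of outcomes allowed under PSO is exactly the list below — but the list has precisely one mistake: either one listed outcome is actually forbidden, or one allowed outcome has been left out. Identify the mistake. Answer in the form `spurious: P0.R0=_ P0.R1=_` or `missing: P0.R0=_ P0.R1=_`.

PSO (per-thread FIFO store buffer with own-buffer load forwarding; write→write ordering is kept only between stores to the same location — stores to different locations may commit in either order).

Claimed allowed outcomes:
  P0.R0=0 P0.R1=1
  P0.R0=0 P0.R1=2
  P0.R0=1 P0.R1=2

missing: P0.R0=1 P0.R1=1

outcome vector order: (P0.R0,P0.R1)
PSO (4): (0,1), (0,2), (1,1), (1,2)
PSO∖claimed = {(1,1)}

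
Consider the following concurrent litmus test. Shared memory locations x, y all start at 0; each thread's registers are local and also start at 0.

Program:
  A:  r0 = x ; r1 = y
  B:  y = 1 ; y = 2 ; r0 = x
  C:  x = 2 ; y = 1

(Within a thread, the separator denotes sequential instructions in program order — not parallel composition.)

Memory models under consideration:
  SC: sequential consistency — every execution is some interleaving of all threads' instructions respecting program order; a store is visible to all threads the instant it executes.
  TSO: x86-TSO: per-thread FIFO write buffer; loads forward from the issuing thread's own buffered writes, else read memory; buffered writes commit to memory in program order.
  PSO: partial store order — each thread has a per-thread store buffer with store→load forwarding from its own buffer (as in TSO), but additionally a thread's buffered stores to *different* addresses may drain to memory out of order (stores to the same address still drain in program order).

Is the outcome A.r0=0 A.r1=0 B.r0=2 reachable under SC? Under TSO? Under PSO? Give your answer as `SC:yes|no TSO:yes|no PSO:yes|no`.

SC:yes TSO:yes PSO:yes

outcome vector order: (A.r0,A.r1,B.r0)
[SC] allowed = {000 002 010 012 020 022 202 210 212 220 222}
[TSO] allowed = {000 002 010 012 020 022 200 202 210 212 220 222}
[PSO] allowed = {000 002 010 012 020 022 200 202 210 212 220 222}
target 002 ∈ {SC,TSO,PSO}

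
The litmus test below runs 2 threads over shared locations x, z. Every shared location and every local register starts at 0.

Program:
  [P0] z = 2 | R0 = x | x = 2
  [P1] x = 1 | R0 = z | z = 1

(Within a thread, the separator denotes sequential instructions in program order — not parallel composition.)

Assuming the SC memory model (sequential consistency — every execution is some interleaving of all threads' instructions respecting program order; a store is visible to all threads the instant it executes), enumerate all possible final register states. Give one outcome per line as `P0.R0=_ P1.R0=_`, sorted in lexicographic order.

P0.R0=0 P1.R0=2
P0.R0=1 P1.R0=0
P0.R0=1 P1.R0=2

outcome vector order: (P0.R0,P1.R0)
|SC outcomes| = 3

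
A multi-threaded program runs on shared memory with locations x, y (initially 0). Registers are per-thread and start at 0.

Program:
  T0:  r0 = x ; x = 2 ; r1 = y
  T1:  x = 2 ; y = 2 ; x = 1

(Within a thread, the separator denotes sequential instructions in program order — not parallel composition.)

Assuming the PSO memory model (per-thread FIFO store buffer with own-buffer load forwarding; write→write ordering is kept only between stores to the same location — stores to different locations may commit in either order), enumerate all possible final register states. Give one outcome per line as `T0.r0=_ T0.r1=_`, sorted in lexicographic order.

outcome vector order: (T0.r0,T0.r1)
|PSO outcomes| = 6

T0.r0=0 T0.r1=0
T0.r0=0 T0.r1=2
T0.r0=1 T0.r1=0
T0.r0=1 T0.r1=2
T0.r0=2 T0.r1=0
T0.r0=2 T0.r1=2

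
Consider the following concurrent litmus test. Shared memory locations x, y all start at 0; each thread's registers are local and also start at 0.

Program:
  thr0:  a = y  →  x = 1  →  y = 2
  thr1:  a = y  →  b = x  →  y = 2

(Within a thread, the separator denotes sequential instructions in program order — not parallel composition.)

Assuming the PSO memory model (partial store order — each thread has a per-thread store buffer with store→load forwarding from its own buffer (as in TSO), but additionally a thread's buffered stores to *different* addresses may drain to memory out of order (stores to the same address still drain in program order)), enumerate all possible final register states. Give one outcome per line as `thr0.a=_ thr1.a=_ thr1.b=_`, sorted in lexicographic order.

outcome vector order: (thr0.a,thr1.a,thr1.b)
|PSO outcomes| = 5

thr0.a=0 thr1.a=0 thr1.b=0
thr0.a=0 thr1.a=0 thr1.b=1
thr0.a=0 thr1.a=2 thr1.b=0
thr0.a=0 thr1.a=2 thr1.b=1
thr0.a=2 thr1.a=0 thr1.b=0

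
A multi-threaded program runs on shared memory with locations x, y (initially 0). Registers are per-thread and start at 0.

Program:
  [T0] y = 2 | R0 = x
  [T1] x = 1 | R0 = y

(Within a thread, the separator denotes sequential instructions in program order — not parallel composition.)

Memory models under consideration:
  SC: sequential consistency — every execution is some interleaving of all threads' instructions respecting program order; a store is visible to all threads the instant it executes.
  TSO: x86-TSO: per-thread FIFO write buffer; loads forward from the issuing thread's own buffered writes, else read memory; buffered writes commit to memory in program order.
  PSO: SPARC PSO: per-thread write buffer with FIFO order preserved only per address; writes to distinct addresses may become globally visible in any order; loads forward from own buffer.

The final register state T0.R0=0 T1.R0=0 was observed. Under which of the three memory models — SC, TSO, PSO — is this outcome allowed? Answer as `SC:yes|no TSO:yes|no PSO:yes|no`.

outcome vector order: (T0.R0,T1.R0)
SC: 3 outcomes — {02; 10; 12}
TSO: 4 outcomes — {00; 02; 10; 12}
PSO: 4 outcomes — {00; 02; 10; 12}
target 00 ∈ {TSO,PSO}

SC:no TSO:yes PSO:yes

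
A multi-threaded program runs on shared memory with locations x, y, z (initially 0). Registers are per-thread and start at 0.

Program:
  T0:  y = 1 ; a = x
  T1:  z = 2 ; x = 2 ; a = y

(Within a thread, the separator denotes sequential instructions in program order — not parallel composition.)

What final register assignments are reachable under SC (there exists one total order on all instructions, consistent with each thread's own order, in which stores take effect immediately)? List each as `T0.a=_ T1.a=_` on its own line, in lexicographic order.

T0.a=0 T1.a=1
T0.a=2 T1.a=0
T0.a=2 T1.a=1

outcome vector order: (T0.a,T1.a)
|SC outcomes| = 3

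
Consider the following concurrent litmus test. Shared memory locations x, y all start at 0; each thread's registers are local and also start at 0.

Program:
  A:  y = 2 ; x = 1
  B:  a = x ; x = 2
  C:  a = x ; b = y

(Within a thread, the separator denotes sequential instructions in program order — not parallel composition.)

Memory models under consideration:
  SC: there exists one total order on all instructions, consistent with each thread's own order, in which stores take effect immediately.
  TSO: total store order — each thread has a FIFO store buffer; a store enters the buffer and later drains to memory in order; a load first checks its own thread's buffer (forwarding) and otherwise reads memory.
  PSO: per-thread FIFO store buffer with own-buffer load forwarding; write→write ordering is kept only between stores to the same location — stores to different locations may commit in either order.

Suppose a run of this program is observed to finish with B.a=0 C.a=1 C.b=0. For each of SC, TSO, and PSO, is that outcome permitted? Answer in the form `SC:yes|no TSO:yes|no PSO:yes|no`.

outcome vector order: (B.a,C.a,C.b)
SC (9): 000 002 012 020 022 100 102 112 122
TSO (9): 000 002 012 020 022 100 102 112 122
PSO (12): 000 002 010 012 020 022 100 102 110 112 120 122
target 010 ∈ {PSO}

SC:no TSO:no PSO:yes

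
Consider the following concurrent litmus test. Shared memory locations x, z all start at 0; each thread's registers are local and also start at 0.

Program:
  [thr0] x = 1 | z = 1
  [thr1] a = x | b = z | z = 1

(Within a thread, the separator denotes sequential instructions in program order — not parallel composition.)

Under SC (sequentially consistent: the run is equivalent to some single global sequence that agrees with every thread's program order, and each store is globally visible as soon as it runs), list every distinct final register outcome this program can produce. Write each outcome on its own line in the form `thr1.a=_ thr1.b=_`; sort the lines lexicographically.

thr1.a=0 thr1.b=0
thr1.a=0 thr1.b=1
thr1.a=1 thr1.b=0
thr1.a=1 thr1.b=1

outcome vector order: (thr1.a,thr1.b)
|SC outcomes| = 4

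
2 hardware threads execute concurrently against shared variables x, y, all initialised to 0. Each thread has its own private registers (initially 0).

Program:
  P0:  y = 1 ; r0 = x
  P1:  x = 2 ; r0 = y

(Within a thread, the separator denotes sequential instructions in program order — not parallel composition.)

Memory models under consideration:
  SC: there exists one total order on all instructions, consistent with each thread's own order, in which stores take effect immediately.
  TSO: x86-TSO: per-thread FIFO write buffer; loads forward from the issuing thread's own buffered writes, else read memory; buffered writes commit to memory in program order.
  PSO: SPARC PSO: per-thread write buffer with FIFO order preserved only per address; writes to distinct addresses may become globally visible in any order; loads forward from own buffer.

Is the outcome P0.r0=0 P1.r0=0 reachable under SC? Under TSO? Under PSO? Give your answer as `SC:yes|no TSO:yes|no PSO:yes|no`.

SC:no TSO:yes PSO:yes

outcome vector order: (P0.r0,P1.r0)
SC: 3 outcomes — {(0,1), (2,0), (2,1)}
TSO: 4 outcomes — {(0,0), (0,1), (2,0), (2,1)}
PSO: 4 outcomes — {(0,0), (0,1), (2,0), (2,1)}
target (0,0) ∈ {TSO,PSO}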